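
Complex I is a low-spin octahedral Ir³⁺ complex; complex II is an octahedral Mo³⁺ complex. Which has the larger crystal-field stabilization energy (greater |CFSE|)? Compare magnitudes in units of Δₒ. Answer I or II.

I: Ir³⁺: group 9, so d-count = 9 − 3 = 6; t₂g⁶ eg⁰, CFSE = -2.4Δₒ.
II: Mo is in group 6, so Mo³⁺ is d³ (6 − 3 = 3); t₂g³ eg⁰, CFSE = -1.2Δₒ.
So I has the larger |CFSE|.

I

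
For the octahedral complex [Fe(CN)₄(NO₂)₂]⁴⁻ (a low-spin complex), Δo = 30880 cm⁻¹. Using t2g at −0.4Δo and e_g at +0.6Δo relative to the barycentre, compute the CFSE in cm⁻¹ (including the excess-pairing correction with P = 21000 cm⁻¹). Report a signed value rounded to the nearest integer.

-32112

Ligand charges: 4×(-1) from CN⁻ and 2×(-1) from NO₂⁻ sum to -6; with overall charge -4, Fe is +2.
Fe is in group 8, so Fe²⁺ is d⁶ (8 − 2 = 6).
Electron filling gives t2g^6 e_g^0.
CFSE(orbital) = 6×(-0.4Δo) + 0×(0.6Δo) = -2.4Δo; with Δo = 30880 cm⁻¹ that is -74112 cm⁻¹.
Pairing penalty: 3 pairs vs 1 in the high-spin reference → 2 extra × P = 42000 cm⁻¹.
Overall CFSE = -74112 + 42000 = -32112 cm⁻¹.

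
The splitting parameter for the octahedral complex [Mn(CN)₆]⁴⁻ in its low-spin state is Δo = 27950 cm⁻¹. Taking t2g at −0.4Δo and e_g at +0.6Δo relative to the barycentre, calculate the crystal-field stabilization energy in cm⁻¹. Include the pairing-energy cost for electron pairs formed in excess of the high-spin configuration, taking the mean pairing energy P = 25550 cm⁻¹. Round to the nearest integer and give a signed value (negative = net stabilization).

-4800

Each CN⁻ contributes -1; 6 × (-1) = -6. With overall charge -4, Mn is in the +2 oxidation state.
Mn sits in group 7; removing 2 electrons leaves Mn²⁺ with 7 − 2 = 5 d electrons.
Configuration: t2g^5 e_g^0.
CFSE(orbital) = 5×(-0.4Δo) + 0×(0.6Δo) = -2.0Δo; with Δo = 27950 cm⁻¹ that is -55900 cm⁻¹.
Relative to high-spin t2g^3 e_g^2 (0 paired), the low-spin configuration has 2 additional pairs, contributing +2 × 25550 = +51100 cm⁻¹.
Net CFSE = -55900 + 51100 = -4800 cm⁻¹.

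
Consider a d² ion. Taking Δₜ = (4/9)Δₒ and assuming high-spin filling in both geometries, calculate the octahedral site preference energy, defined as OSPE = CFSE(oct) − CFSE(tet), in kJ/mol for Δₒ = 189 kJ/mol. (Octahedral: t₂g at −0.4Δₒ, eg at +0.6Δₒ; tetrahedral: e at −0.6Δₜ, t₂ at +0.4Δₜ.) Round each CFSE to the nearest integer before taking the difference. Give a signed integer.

Octahedral high-spin t₂g² eg⁰: CFSE = -0.8 × 189 = -151 kJ/mol.
Tetrahedral e² t₂⁰ gives -1.2Δₜ = -1.2 × (4/9) × 189 = -101 kJ/mol.
OSPE = -151 − (-101) = -50 kJ/mol.

-50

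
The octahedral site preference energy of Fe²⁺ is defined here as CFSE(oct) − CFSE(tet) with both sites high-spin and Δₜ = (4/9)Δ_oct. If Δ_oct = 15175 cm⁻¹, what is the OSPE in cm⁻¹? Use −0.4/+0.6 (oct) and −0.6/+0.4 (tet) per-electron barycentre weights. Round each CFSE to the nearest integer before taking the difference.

Group 8 minus oxidation state +2 gives a d⁶ configuration for Fe²⁺.
Octahedral (high-spin): t₂g⁴ eg², CFSE = 4(−0.4) + 2(+0.6) = -0.4Δ_oct = -0.4 × 15175 = -6070 cm⁻¹.
Tetrahedral e³ t₂³ gives -0.6Δₜ = -0.6 × (4/9) × 15175 = -4047 cm⁻¹.
Subtracting, OSPE = -6070 − (-4047) = -2023 cm⁻¹.

-2023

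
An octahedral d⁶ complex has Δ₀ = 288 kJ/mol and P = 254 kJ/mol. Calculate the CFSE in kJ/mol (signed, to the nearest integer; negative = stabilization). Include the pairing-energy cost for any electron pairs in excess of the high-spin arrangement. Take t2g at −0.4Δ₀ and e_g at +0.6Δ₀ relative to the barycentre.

Δ₀ > P, so pairing is preferred: the ground state is low-spin.
Configuration: t2g^6 e_g^0.
Orbital CFSE = -2.4Δ₀ = -2.4 × 288 = -691 kJ/mol.
Excess pairs vs high-spin: 3 − 1 = 2; pairing cost = +508 kJ/mol.
Net CFSE = -691 + 508 = -183 kJ/mol.

-183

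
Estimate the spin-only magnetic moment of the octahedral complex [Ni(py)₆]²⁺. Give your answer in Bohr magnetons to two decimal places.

2.83 Bohr magnetons

py is neutral, so the +2 overall charge sits on Ni: oxidation state +2.
Ni²⁺: group 10, so d-count = 10 − 2 = 8.
Configuration: t₂g⁶ eg² → 2 unpaired electrons.
μ(spin-only) = √[2(2+2)] = √8 ≈ 2.83 Bohr magnetons.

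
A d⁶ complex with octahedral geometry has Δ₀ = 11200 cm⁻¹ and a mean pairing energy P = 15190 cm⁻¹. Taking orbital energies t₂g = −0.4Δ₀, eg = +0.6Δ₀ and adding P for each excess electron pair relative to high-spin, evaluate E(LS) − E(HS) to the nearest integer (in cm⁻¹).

7980

High-spin d⁶ fills as t₂g⁴ eg² with CFSE 4(−0.4) + 2(+0.6) = -0.4Δ₀ = -4480 cm⁻¹.
Low-spin t₂g⁶ eg⁰ gives -2.4Δ₀ = -26880 cm⁻¹, but forming 2 extra pairs costs 2P = 30380 cm⁻¹, so E(LS) = -26880 + 30380 = 3500 cm⁻¹.
Thus E(LS) − E(HS) = 7980 cm⁻¹.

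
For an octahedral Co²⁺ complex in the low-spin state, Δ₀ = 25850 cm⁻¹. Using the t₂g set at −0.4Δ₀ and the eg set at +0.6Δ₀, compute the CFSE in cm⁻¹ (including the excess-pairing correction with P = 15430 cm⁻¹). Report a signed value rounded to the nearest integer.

Co is in group 9, so Co²⁺ is d⁷ (9 − 2 = 7).
Electron filling gives t₂g⁶ eg¹.
The orbital stabilization is -1.8Δ₀ = -1.8 × 25850 = -46530 cm⁻¹.
High-spin d⁷ would be t₂g⁵ eg² with 2 pairs; low-spin has 3, so 1 excess pair costs +1P = +15430 cm⁻¹.
Net CFSE = -46530 + 15430 = -31100 cm⁻¹.

-31100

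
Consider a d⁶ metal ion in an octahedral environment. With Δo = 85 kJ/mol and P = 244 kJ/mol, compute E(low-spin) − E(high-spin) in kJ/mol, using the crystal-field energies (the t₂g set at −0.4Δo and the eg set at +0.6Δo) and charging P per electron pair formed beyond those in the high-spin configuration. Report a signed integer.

318

High-spin d⁶ fills as t₂g⁴ eg² with CFSE 4(−0.4) + 2(+0.6) = -0.4Δo = -34 kJ/mol.
Low-spin t₂g⁶ eg⁰ gives -2.4Δo = -204 kJ/mol, but forming 2 extra pairs costs 2P = 488 kJ/mol, so E(LS) = -204 + 488 = 284 kJ/mol.
E(LS) − E(HS) = 284 − (-34) = 318 kJ/mol.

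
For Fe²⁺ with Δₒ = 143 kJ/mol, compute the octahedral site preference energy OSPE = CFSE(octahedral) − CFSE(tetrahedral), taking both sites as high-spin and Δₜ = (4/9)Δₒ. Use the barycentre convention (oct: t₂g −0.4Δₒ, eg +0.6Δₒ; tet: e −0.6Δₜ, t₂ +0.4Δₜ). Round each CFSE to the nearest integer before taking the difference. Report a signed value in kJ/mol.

Fe is in group 8, so Fe²⁺ is d⁶ (8 − 2 = 6).
Octahedral (high-spin): t₂g⁴ eg², CFSE = 4(−0.4) + 2(+0.6) = -0.4Δₒ = -0.4 × 143 = -57 kJ/mol.
Tetrahedral: e³ t₂³, CFSE = 3(−0.6) + 3(+0.4) = -0.6Δₜ = -0.6 × (4/9) × 143 = -38 kJ/mol.
OSPE = -57 − (-38) = -19 kJ/mol.

-19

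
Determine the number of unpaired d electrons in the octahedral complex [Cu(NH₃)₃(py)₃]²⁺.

Ligand charges: 3×(+0) from NH₃ and 3×(+0) from py sum to +0; with overall charge +2, Cu is +2.
Cu sits in group 11; removing 2 electrons leaves Cu²⁺ with 11 − 2 = 9 d electrons.
Configuration: t₂g⁶ eg³, giving 1 unpaired electron.

1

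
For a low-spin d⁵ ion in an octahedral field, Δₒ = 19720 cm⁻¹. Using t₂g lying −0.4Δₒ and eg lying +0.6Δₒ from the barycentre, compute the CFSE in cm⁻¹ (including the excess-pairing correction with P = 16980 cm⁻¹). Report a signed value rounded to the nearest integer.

The d⁵ electrons fill as t₂g⁵ eg⁰.
Orbital CFSE = 5(-0.4) + 0(0.6) = -2.0Δₒ = -2.0 × 19720 = -39440 cm⁻¹.
Relative to high-spin t₂g³ eg² (0 paired), the low-spin configuration has 2 additional pairs, contributing +2 × 16980 = +33960 cm⁻¹.
Overall CFSE = -39440 + 33960 = -5480 cm⁻¹.

-5480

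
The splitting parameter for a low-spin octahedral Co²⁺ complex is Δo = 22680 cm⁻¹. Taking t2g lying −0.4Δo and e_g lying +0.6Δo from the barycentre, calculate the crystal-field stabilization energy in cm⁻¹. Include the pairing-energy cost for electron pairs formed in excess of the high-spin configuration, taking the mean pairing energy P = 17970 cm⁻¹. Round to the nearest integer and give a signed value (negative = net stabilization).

-22854

Co is in group 9, so Co²⁺ is d⁷ (9 − 2 = 7).
Configuration: t2g^6 e_g^1.
CFSE(orbital) = 6×(-0.4Δo) + 1×(0.6Δo) = -1.8Δo; with Δo = 22680 cm⁻¹ that is -40824 cm⁻¹.
Pairing penalty: 3 pairs vs 2 in the high-spin reference → 1 extra × P = 17970 cm⁻¹.
Overall CFSE = -40824 + 17970 = -22854 cm⁻¹.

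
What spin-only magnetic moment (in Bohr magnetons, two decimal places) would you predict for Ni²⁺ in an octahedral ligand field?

2.83 Bohr magnetons

Ni sits in group 10; removing 2 electrons leaves Ni²⁺ with 10 − 2 = 8 d electrons.
For octahedral d⁸ the high- and low-spin configurations coincide.
Configuration: t₂g⁶ eg² → 2 unpaired electrons.
μ(spin-only) = √[2(2+2)] = √8 ≈ 2.83 Bohr magnetons.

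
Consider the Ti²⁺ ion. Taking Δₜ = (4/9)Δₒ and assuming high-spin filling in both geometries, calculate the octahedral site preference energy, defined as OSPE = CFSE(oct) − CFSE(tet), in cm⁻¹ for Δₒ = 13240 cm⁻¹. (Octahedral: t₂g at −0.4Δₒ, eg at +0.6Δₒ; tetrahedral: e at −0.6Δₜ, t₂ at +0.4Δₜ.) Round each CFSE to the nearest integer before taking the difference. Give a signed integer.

Group 4 minus oxidation state +2 gives a d² configuration for Ti²⁺.
Octahedral high-spin t2g^2 e_g^0: CFSE = -0.8 × 13240 = -10592 cm⁻¹.
In a tetrahedral site the filling is e^2 t2^0: CFSE(tet) = -1.2Δₜ = -1.2 × (4/9)(13240) = -7061 cm⁻¹.
Subtracting, OSPE = -10592 − (-7061) = -3531 cm⁻¹.

-3531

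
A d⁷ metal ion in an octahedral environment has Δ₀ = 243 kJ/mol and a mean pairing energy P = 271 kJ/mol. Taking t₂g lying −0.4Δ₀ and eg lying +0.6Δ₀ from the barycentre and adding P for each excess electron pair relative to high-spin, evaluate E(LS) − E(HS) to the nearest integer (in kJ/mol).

28

In the high-spin limit (t₂g⁵ eg²) the orbital term is -0.8Δ₀ = -194 kJ/mol, with no excess pairing.
Low-spin: t₂g⁶ eg¹, orbital CFSE = -1.8Δ₀ = -437 kJ/mol; plus 1 excess pair × P = +271 kJ/mol; total -166 kJ/mol.
Thus E(LS) − E(HS) = 28 kJ/mol.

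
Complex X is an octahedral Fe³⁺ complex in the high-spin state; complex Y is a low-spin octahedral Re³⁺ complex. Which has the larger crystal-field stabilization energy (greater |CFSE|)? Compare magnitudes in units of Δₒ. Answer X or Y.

Y

X: Fe³⁺: group 8, so d-count = 8 − 3 = 5; t₂g³ eg², CFSE = 0.0Δₒ.
Y: Re³⁺: group 7, so d-count = 7 − 3 = 4; t₂g⁴ eg⁰, CFSE = -1.6Δₒ.
So Y has the larger |CFSE|.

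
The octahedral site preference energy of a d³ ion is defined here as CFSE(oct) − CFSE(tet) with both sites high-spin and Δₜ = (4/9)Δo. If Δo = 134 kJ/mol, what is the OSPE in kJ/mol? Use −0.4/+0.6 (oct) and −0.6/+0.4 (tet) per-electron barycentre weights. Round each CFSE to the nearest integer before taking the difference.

Octahedral (high-spin): t₂g³ eg⁰, CFSE = 3(−0.4) + 0(+0.6) = -1.2Δo = -1.2 × 134 = -161 kJ/mol.
Tetrahedral e² t₂¹ gives -0.8Δₜ = -0.8 × (4/9) × 134 = -48 kJ/mol.
OSPE = CFSE(oct) − CFSE(tet) = -161 − (-48) = -113 kJ/mol.

-113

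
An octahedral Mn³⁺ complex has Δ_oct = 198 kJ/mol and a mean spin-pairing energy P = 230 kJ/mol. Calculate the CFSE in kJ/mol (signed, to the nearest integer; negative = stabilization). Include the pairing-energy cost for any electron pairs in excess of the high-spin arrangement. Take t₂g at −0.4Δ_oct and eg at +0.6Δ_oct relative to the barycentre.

-119

Mn³⁺: group 7, so d-count = 7 − 3 = 4.
Δ_oct < P, so pairing is avoided: the ground state is high-spin.
Configuration: t₂g³ eg¹.
Orbital CFSE = -0.6Δ_oct = -0.6 × 198 = -119 kJ/mol.
High-spin has no excess pairs, so no pairing correction applies.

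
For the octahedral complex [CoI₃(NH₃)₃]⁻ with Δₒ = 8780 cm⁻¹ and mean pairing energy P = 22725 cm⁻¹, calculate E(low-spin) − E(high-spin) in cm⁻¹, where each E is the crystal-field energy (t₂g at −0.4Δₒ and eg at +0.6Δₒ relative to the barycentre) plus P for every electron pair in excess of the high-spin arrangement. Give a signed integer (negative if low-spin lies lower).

13945

Ligand charges: 3×(-1) from I⁻ and 3×(+0) from NH₃ sum to -3; with overall charge -1, Co is +2.
Co²⁺: group 9, so d-count = 9 − 2 = 7.
High-spin: t₂g⁵ eg², CFSE = -0.8Δₒ = -7024 cm⁻¹.
Low-spin: t₂g⁶ eg¹, orbital CFSE = -1.8Δₒ = -15804 cm⁻¹; plus 1 excess pair × P = +22725 cm⁻¹; total 6921 cm⁻¹.
Thus E(LS) − E(HS) = 13945 cm⁻¹.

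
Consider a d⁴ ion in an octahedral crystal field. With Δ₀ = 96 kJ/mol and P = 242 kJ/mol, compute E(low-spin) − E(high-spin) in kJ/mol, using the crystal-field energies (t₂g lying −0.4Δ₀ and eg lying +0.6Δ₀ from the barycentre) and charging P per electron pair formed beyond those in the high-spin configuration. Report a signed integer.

146

High-spin: t₂g³ eg¹, CFSE = -0.6Δ₀ = -58 kJ/mol.
Low-spin t₂g⁴ eg⁰ gives -1.6Δ₀ = -154 kJ/mol, but forming 1 extra pair costs 1P = 242 kJ/mol, so E(LS) = -154 + 242 = 88 kJ/mol.
E(LS) − E(HS) = 88 − (-58) = 146 kJ/mol.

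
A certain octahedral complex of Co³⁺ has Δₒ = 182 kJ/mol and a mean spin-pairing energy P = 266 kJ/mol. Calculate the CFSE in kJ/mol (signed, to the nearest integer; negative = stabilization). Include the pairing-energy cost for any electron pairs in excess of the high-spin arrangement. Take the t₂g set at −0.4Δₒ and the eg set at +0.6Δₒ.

Co³⁺: group 9, so d-count = 9 − 3 = 6.
Here Δₒ < P (182 < 266), so the high-spin state is favoured.
Configuration: t₂g⁴ eg².
Orbital CFSE = -0.4Δₒ = -0.4 × 182 = -73 kJ/mol.
High-spin has no excess pairs, so no pairing correction applies.

-73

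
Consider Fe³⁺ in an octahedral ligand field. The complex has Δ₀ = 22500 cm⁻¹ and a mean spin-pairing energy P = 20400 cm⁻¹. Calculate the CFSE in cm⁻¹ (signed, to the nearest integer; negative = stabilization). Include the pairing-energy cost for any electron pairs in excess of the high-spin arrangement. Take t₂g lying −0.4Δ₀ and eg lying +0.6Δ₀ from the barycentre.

-4200

Group 8 minus oxidation state +3 gives a d⁵ configuration for Fe³⁺.
Since Δ₀ = 22500 cm⁻¹ > P = 20400 cm⁻¹, the complex adopts the low-spin configuration.
Configuration: t₂g⁵ eg⁰.
Orbital CFSE = -2.0Δ₀ = -2.0 × 22500 = -45000 cm⁻¹.
Excess pairs vs high-spin: 2 − 0 = 2; pairing cost = +40800 cm⁻¹.
Net CFSE = -45000 + 40800 = -4200 cm⁻¹.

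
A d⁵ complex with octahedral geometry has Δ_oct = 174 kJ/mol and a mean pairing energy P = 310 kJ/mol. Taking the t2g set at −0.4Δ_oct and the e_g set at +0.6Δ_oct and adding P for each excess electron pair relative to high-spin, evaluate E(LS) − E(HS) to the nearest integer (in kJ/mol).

272

High-spin d⁵ fills as t2g^3 e_g^2 with CFSE 3(−0.4) + 2(+0.6) = 0.0Δ_oct = 0 kJ/mol.
For low-spin the configuration is t2g^5 e_g^0: orbital energy -2.0 × 174 = -348 kJ/mol, and 2 additional pairs relative to high-spin add 620 kJ/mol, giving 272 kJ/mol.
E(LS) − E(HS) = 272 − (0) = 272 kJ/mol.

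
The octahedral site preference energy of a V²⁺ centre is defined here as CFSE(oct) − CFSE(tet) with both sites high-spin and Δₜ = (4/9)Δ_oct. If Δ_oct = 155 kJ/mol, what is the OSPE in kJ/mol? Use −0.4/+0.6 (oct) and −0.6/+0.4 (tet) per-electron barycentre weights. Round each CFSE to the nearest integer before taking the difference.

-131

V is in group 5, so V²⁺ is d³ (5 − 2 = 3).
In an octahedral site d³ (HS) is t₂g³ eg⁰, giving CFSE(oct) = -1.2Δ_oct = -186 kJ/mol.
Tetrahedral e² t₂¹ gives -0.8Δₜ = -0.8 × (4/9) × 155 = -55 kJ/mol.
OSPE = -186 − (-55) = -131 kJ/mol.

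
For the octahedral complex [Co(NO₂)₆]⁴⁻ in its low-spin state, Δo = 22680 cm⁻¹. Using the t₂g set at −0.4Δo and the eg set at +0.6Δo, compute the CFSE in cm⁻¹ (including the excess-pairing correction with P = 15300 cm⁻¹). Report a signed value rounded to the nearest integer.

Each NO₂⁻ contributes -1; 6 × (-1) = -6. With overall charge -4, Co is in the +2 oxidation state.
Co sits in group 9; removing 2 electrons leaves Co²⁺ with 9 − 2 = 7 d electrons.
The d⁷ electrons fill as t₂g⁶ eg¹.
Orbital CFSE = 6(-0.4) + 1(0.6) = -1.8Δo = -1.8 × 22680 = -40824 cm⁻¹.
Pairing penalty: 3 pairs vs 2 in the high-spin reference → 1 extra × P = 15300 cm⁻¹.
Combining: -40824 + 15300 = -25524 cm⁻¹.

-25524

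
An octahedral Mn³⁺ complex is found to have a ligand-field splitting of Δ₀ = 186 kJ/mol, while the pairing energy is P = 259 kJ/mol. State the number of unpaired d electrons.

Mn sits in group 7; removing 3 electrons leaves Mn³⁺ with 7 − 3 = 4 d electrons.
With Δ₀ < P the complex is high-spin.
Configuration: t2g^3 e_g^1.
Unpaired electrons: 4.

4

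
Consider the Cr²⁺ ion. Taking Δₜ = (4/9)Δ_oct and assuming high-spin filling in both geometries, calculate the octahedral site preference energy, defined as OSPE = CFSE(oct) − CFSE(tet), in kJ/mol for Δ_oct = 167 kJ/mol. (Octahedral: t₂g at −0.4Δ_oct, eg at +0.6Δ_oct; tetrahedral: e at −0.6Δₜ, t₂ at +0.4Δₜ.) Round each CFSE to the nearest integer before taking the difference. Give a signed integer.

Cr sits in group 6; removing 2 electrons leaves Cr²⁺ with 6 − 2 = 4 d electrons.
Octahedral high-spin t2g^3 e_g^1: CFSE = -0.6 × 167 = -100 kJ/mol.
Tetrahedral: e^2 t2^2, CFSE = 2(−0.6) + 2(+0.4) = -0.4Δₜ = -0.4 × (4/9) × 167 = -30 kJ/mol.
OSPE = CFSE(oct) − CFSE(tet) = -100 − (-30) = -70 kJ/mol.

-70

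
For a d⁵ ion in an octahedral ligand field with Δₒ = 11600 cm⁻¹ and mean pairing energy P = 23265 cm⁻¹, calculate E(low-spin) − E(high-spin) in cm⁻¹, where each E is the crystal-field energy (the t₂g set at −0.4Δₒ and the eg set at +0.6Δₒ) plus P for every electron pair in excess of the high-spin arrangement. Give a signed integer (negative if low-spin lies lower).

23330

High-spin: t₂g³ eg², CFSE = 0.0Δₒ = 0 cm⁻¹.
For low-spin the configuration is t₂g⁵ eg⁰: orbital energy -2.0 × 11600 = -23200 cm⁻¹, and 2 additional pairs relative to high-spin add 46530 cm⁻¹, giving 23330 cm⁻¹.
E(LS) − E(HS) = 23330 − (0) = 23330 cm⁻¹.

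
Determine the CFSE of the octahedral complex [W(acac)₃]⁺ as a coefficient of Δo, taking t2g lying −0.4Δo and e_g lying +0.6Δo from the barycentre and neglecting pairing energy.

-0.8 Δo

Each acac⁻ contributes -1; 3 × (-1) = -3. With overall charge +1, W is in the +4 oxidation state.
W sits in group 6; removing 4 electrons leaves W⁴⁺ with 6 − 4 = 2 d electrons.
Configuration: t2g^2 e_g^0.
CFSE = 2(-0.4Δo) + 0(0.6Δo) = -0.8Δo + 0.0Δo = -0.8Δo.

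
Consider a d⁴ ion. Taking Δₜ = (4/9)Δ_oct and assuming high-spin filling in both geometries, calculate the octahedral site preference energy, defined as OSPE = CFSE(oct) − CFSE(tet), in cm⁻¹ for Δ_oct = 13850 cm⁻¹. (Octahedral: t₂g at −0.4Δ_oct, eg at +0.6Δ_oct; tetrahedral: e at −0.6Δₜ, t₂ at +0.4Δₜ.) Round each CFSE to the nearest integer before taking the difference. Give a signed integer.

Octahedral (high-spin): t₂g³ eg¹, CFSE = 3(−0.4) + 1(+0.6) = -0.6Δ_oct = -0.6 × 13850 = -8310 cm⁻¹.
Tetrahedral: e² t₂², CFSE = 2(−0.6) + 2(+0.4) = -0.4Δₜ = -0.4 × (4/9) × 13850 = -2462 cm⁻¹.
Subtracting, OSPE = -8310 − (-2462) = -5848 cm⁻¹.

-5848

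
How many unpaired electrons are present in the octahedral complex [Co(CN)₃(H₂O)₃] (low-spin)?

0

Ligand charges: 3×(-1) from CN⁻ and 3×(+0) from H₂O sum to -3; with overall charge +0, Co is +3.
Group 9 minus oxidation state +3 gives a d⁶ configuration for Co³⁺.
Configuration: t2g^6 e_g^0, giving 0 unpaired electrons.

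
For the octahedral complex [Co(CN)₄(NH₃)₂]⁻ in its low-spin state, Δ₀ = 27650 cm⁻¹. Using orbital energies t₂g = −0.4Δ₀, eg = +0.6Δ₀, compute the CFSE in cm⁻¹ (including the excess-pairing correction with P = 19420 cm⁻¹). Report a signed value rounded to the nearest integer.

-27520

Ligand charges: 4×(-1) from CN⁻ and 2×(+0) from NH₃ sum to -4; with overall charge -1, Co is +3.
Co³⁺: group 9, so d-count = 9 − 3 = 6.
The d⁶ electrons fill as t₂g⁶ eg⁰.
The orbital stabilization is -2.4Δ₀ = -2.4 × 27650 = -66360 cm⁻¹.
Pairing penalty: 3 pairs vs 1 in the high-spin reference → 2 extra × P = 38840 cm⁻¹.
Combining: -66360 + 38840 = -27520 cm⁻¹.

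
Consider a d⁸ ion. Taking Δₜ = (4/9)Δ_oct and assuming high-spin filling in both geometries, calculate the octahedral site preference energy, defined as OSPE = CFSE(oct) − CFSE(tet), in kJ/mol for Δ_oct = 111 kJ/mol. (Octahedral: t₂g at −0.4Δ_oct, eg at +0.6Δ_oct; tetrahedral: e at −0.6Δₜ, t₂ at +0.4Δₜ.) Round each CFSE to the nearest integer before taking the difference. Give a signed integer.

In an octahedral site d⁸ (HS) is t2g^6 e_g^2, giving CFSE(oct) = -1.2Δ_oct = -133 kJ/mol.
Tetrahedral: e^4 t2^4, CFSE = 4(−0.6) + 4(+0.4) = -0.8Δₜ = -0.8 × (4/9) × 111 = -39 kJ/mol.
OSPE = CFSE(oct) − CFSE(tet) = -133 − (-39) = -94 kJ/mol.

-94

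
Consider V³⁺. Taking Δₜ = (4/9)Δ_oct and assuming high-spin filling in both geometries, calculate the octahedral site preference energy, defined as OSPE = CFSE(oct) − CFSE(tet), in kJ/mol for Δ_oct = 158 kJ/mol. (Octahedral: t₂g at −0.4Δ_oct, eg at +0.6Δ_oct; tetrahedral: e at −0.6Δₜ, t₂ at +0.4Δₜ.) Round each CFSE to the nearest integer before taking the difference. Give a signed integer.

-42

Group 5 minus oxidation state +3 gives a d² configuration for V³⁺.
Octahedral high-spin t2g^2 e_g^0: CFSE = -0.8 × 158 = -126 kJ/mol.
Tetrahedral: e^2 t2^0, CFSE = 2(−0.6) + 0(+0.4) = -1.2Δₜ = -1.2 × (4/9) × 158 = -84 kJ/mol.
Subtracting, OSPE = -126 − (-84) = -42 kJ/mol.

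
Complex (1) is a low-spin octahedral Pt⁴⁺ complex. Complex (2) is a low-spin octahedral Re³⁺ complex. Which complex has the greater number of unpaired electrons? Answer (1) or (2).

(1): Pt⁴⁺: group 10, so d-count = 10 − 4 = 6; t₂g⁶ eg⁰ → 0 unpaired.
(2): Re is in group 7, so Re³⁺ is d⁴ (7 − 3 = 4); t₂g⁴ eg⁰ → 2 unpaired.
So (2) has more unpaired electrons.

(2)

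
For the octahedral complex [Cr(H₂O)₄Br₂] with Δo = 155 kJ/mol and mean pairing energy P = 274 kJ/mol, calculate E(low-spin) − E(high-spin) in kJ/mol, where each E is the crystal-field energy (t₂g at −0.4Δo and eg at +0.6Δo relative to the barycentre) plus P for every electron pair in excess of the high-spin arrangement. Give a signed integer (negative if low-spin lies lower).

119

Ligand charges: 4×(+0) from H₂O and 2×(-1) from Br⁻ sum to -2; with overall charge +0, Cr is +2.
Cr²⁺: group 6, so d-count = 6 − 2 = 4.
High-spin d⁴ fills as t₂g³ eg¹ with CFSE 3(−0.4) + 1(+0.6) = -0.6Δo = -93 kJ/mol.
Low-spin t₂g⁴ eg⁰ gives -1.6Δo = -248 kJ/mol, but forming 1 extra pair costs 1P = 274 kJ/mol, so E(LS) = -248 + 274 = 26 kJ/mol.
Thus E(LS) − E(HS) = 119 kJ/mol.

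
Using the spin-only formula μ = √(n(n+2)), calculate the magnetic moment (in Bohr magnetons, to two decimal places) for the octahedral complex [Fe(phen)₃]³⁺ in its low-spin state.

phen is neutral, so the +3 overall charge sits on Fe: oxidation state +3.
Fe sits in group 8; removing 3 electrons leaves Fe³⁺ with 8 − 3 = 5 d electrons.
Configuration: t₂g⁵ eg⁰ → 1 unpaired electron.
μ(spin-only) = √[1(1+2)] = √3 ≈ 1.73 Bohr magnetons.

1.73 Bohr magnetons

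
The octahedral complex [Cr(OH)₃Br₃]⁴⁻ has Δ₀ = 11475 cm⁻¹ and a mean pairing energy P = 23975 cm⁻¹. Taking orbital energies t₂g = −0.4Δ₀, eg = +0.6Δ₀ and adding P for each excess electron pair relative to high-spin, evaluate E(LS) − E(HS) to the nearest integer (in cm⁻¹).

Ligand charges: 3×(-1) from OH⁻ and 3×(-1) from Br⁻ sum to -6; with overall charge -4, Cr is +2.
Cr is in group 6, so Cr²⁺ is d⁴ (6 − 2 = 4).
High-spin: t₂g³ eg¹, CFSE = -0.6Δ₀ = -6885 cm⁻¹.
Low-spin: t₂g⁴ eg⁰, orbital CFSE = -1.6Δ₀ = -18360 cm⁻¹; plus 1 excess pair × P = +23975 cm⁻¹; total 5615 cm⁻¹.
The difference is 5615 − (-6885) = 12500 cm⁻¹, so high-spin lies lower.

12500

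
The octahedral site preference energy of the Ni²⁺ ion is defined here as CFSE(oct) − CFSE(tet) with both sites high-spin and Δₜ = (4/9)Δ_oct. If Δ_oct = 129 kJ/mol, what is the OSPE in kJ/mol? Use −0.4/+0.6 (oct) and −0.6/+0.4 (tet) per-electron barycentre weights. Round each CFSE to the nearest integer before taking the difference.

-109

Group 10 minus oxidation state +2 gives a d⁸ configuration for Ni²⁺.
In an octahedral site d⁸ (HS) is t2g^6 e_g^2, giving CFSE(oct) = -1.2Δ_oct = -155 kJ/mol.
Tetrahedral e^4 t2^4 gives -0.8Δₜ = -0.8 × (4/9) × 129 = -46 kJ/mol.
OSPE = -155 − (-46) = -109 kJ/mol.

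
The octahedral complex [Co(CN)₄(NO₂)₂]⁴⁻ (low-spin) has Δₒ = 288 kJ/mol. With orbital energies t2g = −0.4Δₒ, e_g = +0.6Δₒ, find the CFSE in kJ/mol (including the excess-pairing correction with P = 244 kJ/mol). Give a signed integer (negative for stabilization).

-274

Ligand charges: 4×(-1) from CN⁻ and 2×(-1) from NO₂⁻ sum to -6; with overall charge -4, Co is +2.
Co sits in group 9; removing 2 electrons leaves Co²⁺ with 9 − 2 = 7 d electrons.
Electron filling gives t2g^6 e_g^1.
Orbital CFSE = 6(-0.4) + 1(0.6) = -1.8Δₒ = -1.8 × 288 = -518 kJ/mol.
Pairing penalty: 3 pairs vs 2 in the high-spin reference → 1 extra × P = 244 kJ/mol.
Overall CFSE = -518 + 244 = -274 kJ/mol.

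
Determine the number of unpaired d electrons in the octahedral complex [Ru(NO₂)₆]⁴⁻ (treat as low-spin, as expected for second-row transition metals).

0

Each NO₂⁻ contributes -1; 6 × (-1) = -6. With overall charge -4, Ru is in the +2 oxidation state.
Ru sits in group 8; removing 2 electrons leaves Ru²⁺ with 8 − 2 = 6 d electrons.
Configuration: t₂g⁶ eg⁰, giving 0 unpaired electrons.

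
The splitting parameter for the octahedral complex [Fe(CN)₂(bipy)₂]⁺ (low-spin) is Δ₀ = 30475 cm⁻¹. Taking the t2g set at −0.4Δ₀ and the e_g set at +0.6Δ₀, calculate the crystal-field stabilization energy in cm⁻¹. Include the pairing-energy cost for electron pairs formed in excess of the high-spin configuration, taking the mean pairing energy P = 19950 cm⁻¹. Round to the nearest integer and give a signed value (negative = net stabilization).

-21050

Ligand charges: 2×(-1) from CN⁻ and 2×(+0) from bipy sum to -2; with overall charge +1, Fe is +3.
Group 8 minus oxidation state +3 gives a d⁵ configuration for Fe³⁺.
The d⁵ electrons fill as t2g^5 e_g^0.
The orbital stabilization is -2.0Δ₀ = -2.0 × 30475 = -60950 cm⁻¹.
Pairing penalty: 2 pairs vs 0 in the high-spin reference → 2 extra × P = 39900 cm⁻¹.
Combining: -60950 + 39900 = -21050 cm⁻¹.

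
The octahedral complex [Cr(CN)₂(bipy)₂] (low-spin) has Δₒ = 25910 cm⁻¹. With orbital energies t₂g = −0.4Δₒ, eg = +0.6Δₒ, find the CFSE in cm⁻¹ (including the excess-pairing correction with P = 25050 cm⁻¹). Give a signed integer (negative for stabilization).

-16406

Ligand charges: 2×(-1) from CN⁻ and 2×(+0) from bipy sum to -2; with overall charge +0, Cr is +2.
Cr is in group 6, so Cr²⁺ is d⁴ (6 − 2 = 4).
Electron filling gives t₂g⁴ eg⁰.
The orbital stabilization is -1.6Δₒ = -1.6 × 25910 = -41456 cm⁻¹.
High-spin d⁴ would be t₂g³ eg¹ with 0 pairs; low-spin has 1, so 1 excess pair costs +1P = +25050 cm⁻¹.
Net CFSE = -41456 + 25050 = -16406 cm⁻¹.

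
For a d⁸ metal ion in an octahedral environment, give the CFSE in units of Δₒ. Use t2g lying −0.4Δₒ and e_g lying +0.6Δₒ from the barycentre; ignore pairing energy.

Configuration: t2g^6 e_g^2.
CFSE = 6(-0.4Δₒ) + 2(0.6Δₒ) = -2.4Δₒ + 1.2Δₒ = -1.2Δₒ.

-1.2 Δₒ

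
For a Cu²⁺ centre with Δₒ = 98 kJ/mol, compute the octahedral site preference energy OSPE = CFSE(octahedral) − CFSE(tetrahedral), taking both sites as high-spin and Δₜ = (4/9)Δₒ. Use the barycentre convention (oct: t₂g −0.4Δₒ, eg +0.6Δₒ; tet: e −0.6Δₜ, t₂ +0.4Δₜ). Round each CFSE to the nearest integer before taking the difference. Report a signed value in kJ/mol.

Cu²⁺: group 11, so d-count = 11 − 2 = 9.
Octahedral high-spin t₂g⁶ eg³: CFSE = -0.6 × 98 = -59 kJ/mol.
In a tetrahedral site the filling is e⁴ t₂⁵: CFSE(tet) = -0.4Δₜ = -0.4 × (4/9)(98) = -17 kJ/mol.
OSPE = -59 − (-17) = -42 kJ/mol.

-42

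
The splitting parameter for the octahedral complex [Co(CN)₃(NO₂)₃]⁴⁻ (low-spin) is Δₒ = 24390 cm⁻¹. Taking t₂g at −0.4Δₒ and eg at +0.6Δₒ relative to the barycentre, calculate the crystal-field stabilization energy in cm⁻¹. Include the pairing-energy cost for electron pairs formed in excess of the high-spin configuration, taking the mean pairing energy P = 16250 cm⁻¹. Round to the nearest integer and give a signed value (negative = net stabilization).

-27652

Ligand charges: 3×(-1) from CN⁻ and 3×(-1) from NO₂⁻ sum to -6; with overall charge -4, Co is +2.
Co²⁺: group 9, so d-count = 9 − 2 = 7.
Configuration: t₂g⁶ eg¹.
CFSE(orbital) = 6×(-0.4Δₒ) + 1×(0.6Δₒ) = -1.8Δₒ; with Δₒ = 24390 cm⁻¹ that is -43902 cm⁻¹.
Pairing penalty: 3 pairs vs 2 in the high-spin reference → 1 extra × P = 16250 cm⁻¹.
Overall CFSE = -43902 + 16250 = -27652 cm⁻¹.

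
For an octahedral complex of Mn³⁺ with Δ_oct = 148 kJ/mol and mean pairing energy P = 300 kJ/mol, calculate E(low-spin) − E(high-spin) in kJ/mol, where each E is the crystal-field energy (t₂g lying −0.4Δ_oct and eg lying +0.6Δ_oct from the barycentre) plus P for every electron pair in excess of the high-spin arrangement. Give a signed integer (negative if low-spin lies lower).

152

Mn³⁺: group 7, so d-count = 7 − 3 = 4.
High-spin: t₂g³ eg¹, CFSE = -0.6Δ_oct = -89 kJ/mol.
Low-spin: t₂g⁴ eg⁰, orbital CFSE = -1.6Δ_oct = -237 kJ/mol; plus 1 excess pair × P = +300 kJ/mol; total 63 kJ/mol.
The difference is 63 − (-89) = 152 kJ/mol, so high-spin lies lower.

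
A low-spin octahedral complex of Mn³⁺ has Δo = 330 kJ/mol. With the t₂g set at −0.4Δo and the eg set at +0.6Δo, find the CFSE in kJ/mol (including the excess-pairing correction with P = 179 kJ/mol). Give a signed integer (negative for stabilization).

-349

Mn³⁺: group 7, so d-count = 7 − 3 = 4.
Configuration: t₂g⁴ eg⁰.
Orbital CFSE = 4(-0.4) + 0(0.6) = -1.6Δo = -1.6 × 330 = -528 kJ/mol.
Pairing penalty: 1 pair vs 0 in the high-spin reference → 1 extra × P = 179 kJ/mol.
Net CFSE = -528 + 179 = -349 kJ/mol.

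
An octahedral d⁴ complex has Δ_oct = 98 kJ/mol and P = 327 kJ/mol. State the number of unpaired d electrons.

Since Δ_oct = 98 kJ/mol < P = 327 kJ/mol, the complex adopts the high-spin configuration.
That gives t2g^3 e_g^1.
Unpaired electrons: 4.

4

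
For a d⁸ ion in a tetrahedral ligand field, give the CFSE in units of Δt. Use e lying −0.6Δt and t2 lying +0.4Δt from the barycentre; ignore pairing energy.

With tetrahedral geometry the complex is necessarily high-spin.
Configuration: e^4 t2^4.
CFSE = 4(-0.6Δt) + 4(0.4Δt) = -2.4Δt + 1.6Δt = -0.8Δt.

-0.8 Δt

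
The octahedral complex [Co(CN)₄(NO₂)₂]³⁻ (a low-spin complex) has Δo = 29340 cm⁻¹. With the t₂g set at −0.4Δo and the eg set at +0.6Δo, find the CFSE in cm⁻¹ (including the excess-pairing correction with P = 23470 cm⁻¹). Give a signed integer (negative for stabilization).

Ligand charges: 4×(-1) from CN⁻ and 2×(-1) from NO₂⁻ sum to -6; with overall charge -3, Co is +3.
Co³⁺: group 9, so d-count = 9 − 3 = 6.
The d⁶ electrons fill as t₂g⁶ eg⁰.
Orbital CFSE = 6(-0.4) + 0(0.6) = -2.4Δo = -2.4 × 29340 = -70416 cm⁻¹.
Relative to high-spin t₂g⁴ eg² (1 paired), the low-spin configuration has 2 additional pairs, contributing +2 × 23470 = +46940 cm⁻¹.
Combining: -70416 + 46940 = -23476 cm⁻¹.

-23476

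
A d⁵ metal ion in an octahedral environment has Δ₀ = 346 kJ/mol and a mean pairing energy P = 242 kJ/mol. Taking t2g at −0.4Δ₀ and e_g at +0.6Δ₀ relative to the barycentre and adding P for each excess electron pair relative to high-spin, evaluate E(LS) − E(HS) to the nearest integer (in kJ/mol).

-208

High-spin d⁵ fills as t2g^3 e_g^2 with CFSE 3(−0.4) + 2(+0.6) = 0.0Δ₀ = 0 kJ/mol.
For low-spin the configuration is t2g^5 e_g^0: orbital energy -2.0 × 346 = -692 kJ/mol, and 2 additional pairs relative to high-spin add 484 kJ/mol, giving -208 kJ/mol.
Thus E(LS) − E(HS) = -208 kJ/mol.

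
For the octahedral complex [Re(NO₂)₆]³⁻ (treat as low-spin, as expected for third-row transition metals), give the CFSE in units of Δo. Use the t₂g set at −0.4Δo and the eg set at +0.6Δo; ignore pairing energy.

-1.6 Δo

Each NO₂⁻ contributes -1; 6 × (-1) = -6. With overall charge -3, Re is in the +3 oxidation state.
Group 7 minus oxidation state +3 gives a d⁴ configuration for Re³⁺.
Configuration: t₂g⁴ eg⁰.
CFSE = 4(-0.4Δo) + 0(0.6Δo) = -1.6Δo + 0.0Δo = -1.6Δo.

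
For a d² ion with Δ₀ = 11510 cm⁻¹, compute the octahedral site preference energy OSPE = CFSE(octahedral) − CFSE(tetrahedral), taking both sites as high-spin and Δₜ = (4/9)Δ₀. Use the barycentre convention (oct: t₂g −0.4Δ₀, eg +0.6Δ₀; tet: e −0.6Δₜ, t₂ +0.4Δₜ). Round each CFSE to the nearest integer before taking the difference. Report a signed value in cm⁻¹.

-3069

Octahedral (high-spin): t₂g² eg⁰, CFSE = 2(−0.4) + 0(+0.6) = -0.8Δ₀ = -0.8 × 11510 = -9208 cm⁻¹.
In a tetrahedral site the filling is e² t₂⁰: CFSE(tet) = -1.2Δₜ = -1.2 × (4/9)(11510) = -6139 cm⁻¹.
OSPE = -9208 − (-6139) = -3069 cm⁻¹.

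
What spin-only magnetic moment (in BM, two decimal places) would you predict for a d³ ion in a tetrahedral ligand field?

Tetrahedral fields are weak (Δₜ ≈ 4/9 Δₒ), so electrons fill high-spin.
Configuration: e^2 t2^1 → 3 unpaired electrons.
μ(spin-only) = √[3(3+2)] = √15 ≈ 3.87 BM.

3.87 BM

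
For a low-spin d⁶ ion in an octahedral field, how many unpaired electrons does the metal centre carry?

Configuration: t₂g⁶ eg⁰, giving 0 unpaired electrons.

0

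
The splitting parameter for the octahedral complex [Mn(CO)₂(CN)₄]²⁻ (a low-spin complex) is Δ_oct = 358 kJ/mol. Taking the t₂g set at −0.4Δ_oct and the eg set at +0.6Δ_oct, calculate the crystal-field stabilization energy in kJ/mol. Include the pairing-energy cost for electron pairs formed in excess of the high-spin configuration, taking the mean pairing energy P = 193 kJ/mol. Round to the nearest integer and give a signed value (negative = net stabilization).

-330

Ligand charges: 2×(+0) from CO and 4×(-1) from CN⁻ sum to -4; with overall charge -2, Mn is +2.
Mn sits in group 7; removing 2 electrons leaves Mn²⁺ with 7 − 2 = 5 d electrons.
Electron filling gives t₂g⁵ eg⁰.
The orbital stabilization is -2.0Δ_oct = -2.0 × 358 = -716 kJ/mol.
High-spin d⁵ would be t₂g³ eg² with 0 pairs; low-spin has 2, so 2 excess pairs cost +2P = +386 kJ/mol.
Net CFSE = -716 + 386 = -330 kJ/mol.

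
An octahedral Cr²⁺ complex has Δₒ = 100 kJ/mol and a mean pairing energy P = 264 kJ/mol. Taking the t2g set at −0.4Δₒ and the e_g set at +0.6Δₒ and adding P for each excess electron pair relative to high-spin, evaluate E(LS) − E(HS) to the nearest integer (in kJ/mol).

164

Cr²⁺: group 6, so d-count = 6 − 2 = 4.
High-spin: t2g^3 e_g^1, CFSE = -0.6Δₒ = -60 kJ/mol.
For low-spin the configuration is t2g^4 e_g^0: orbital energy -1.6 × 100 = -160 kJ/mol, and 1 additional pair relative to high-spin adds 264 kJ/mol, giving 104 kJ/mol.
The difference is 104 − (-60) = 164 kJ/mol, so high-spin lies lower.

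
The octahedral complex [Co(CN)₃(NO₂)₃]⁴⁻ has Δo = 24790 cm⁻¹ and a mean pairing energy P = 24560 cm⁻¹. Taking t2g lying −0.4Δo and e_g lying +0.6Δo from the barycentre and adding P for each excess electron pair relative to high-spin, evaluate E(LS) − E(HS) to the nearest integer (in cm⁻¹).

-230

Ligand charges: 3×(-1) from CN⁻ and 3×(-1) from NO₂⁻ sum to -6; with overall charge -4, Co is +2.
Co²⁺: group 9, so d-count = 9 − 2 = 7.
High-spin: t2g^5 e_g^2, CFSE = -0.8Δo = -19832 cm⁻¹.
For low-spin the configuration is t2g^6 e_g^1: orbital energy -1.8 × 24790 = -44622 cm⁻¹, and 1 additional pair relative to high-spin adds 24560 cm⁻¹, giving -20062 cm⁻¹.
E(LS) − E(HS) = -20062 − (-19832) = -230 cm⁻¹.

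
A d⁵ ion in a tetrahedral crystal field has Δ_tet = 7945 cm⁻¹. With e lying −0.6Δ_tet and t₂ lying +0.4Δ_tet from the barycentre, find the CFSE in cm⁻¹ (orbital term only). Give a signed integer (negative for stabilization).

0

Tetrahedral splitting is small, so the complex is high-spin.
The d⁵ electrons fill as e² t₂³.
CFSE(orbital) = 2×(-0.6Δ_tet) + 3×(0.4Δ_tet) = 0.0Δ_tet; with Δ_tet = 7945 cm⁻¹ that is 0 cm⁻¹.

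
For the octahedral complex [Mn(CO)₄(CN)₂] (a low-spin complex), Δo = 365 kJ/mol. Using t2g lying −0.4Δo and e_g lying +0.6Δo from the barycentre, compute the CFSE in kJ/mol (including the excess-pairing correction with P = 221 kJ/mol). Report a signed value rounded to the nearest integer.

Ligand charges: 4×(+0) from CO and 2×(-1) from CN⁻ sum to -2; with overall charge +0, Mn is +2.
Mn is in group 7, so Mn²⁺ is d⁵ (7 − 2 = 5).
Electron filling gives t2g^5 e_g^0.
Orbital CFSE = 5(-0.4) + 0(0.6) = -2.0Δo = -2.0 × 365 = -730 kJ/mol.
High-spin d⁵ would be t2g^3 e_g^2 with 0 pairs; low-spin has 2, so 2 excess pairs cost +2P = +442 kJ/mol.
Combining: -730 + 442 = -288 kJ/mol.

-288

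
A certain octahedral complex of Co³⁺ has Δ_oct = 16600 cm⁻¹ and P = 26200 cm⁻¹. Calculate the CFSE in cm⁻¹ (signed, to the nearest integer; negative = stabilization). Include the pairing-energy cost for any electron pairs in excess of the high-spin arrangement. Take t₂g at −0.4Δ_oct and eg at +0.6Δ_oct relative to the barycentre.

-6640

Group 9 minus oxidation state +3 gives a d⁶ configuration for Co³⁺.
Since Δ_oct = 16600 cm⁻¹ < P = 26200 cm⁻¹, the complex adopts the high-spin configuration.
Filling d⁶ accordingly: t₂g⁴ eg².
Orbital CFSE = -0.4Δ_oct = -0.4 × 16600 = -6640 cm⁻¹.
High-spin has no excess pairs, so no pairing correction applies.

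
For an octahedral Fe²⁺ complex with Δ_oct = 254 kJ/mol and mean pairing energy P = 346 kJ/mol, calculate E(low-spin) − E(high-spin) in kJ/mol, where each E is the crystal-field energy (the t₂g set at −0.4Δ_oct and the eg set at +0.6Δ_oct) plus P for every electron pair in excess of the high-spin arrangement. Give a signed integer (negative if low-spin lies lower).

Fe sits in group 8; removing 2 electrons leaves Fe²⁺ with 8 − 2 = 6 d electrons.
In the high-spin limit (t₂g⁴ eg²) the orbital term is -0.4Δ_oct = -102 kJ/mol, with no excess pairing.
Low-spin: t₂g⁶ eg⁰, orbital CFSE = -2.4Δ_oct = -610 kJ/mol; plus 2 excess pairs × P = +692 kJ/mol; total 82 kJ/mol.
The difference is 82 − (-102) = 184 kJ/mol, so high-spin lies lower.

184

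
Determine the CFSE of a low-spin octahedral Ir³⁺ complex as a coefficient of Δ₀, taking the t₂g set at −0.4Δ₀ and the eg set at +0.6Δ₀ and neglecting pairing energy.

Ir is in group 9, so Ir³⁺ is d⁶ (9 − 3 = 6).
Configuration: t₂g⁶ eg⁰.
CFSE = 6(-0.4Δ₀) + 0(0.6Δ₀) = -2.4Δ₀ + 0.0Δ₀ = -2.4Δ₀.

-2.4 Δ₀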